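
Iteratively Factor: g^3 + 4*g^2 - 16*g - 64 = (g - 4)*(g^2 + 8*g + 16) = (g - 4)*(g + 4)*(g + 4)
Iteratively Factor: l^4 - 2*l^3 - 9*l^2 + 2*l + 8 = (l + 2)*(l^3 - 4*l^2 - l + 4) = (l - 4)*(l + 2)*(l^2 - 1) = (l - 4)*(l - 1)*(l + 2)*(l + 1)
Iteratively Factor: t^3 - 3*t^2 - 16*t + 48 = (t - 4)*(t^2 + t - 12) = (t - 4)*(t + 4)*(t - 3)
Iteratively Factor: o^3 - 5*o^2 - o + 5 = (o + 1)*(o^2 - 6*o + 5) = (o - 1)*(o + 1)*(o - 5)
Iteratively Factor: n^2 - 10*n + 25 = (n - 5)*(n - 5)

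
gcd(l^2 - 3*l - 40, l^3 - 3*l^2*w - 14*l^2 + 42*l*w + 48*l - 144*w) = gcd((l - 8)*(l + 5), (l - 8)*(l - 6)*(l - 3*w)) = l - 8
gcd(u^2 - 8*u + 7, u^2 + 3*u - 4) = u - 1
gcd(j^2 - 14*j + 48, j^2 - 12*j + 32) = j - 8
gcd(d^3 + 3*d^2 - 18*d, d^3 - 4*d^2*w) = d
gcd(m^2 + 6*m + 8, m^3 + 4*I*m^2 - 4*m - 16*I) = m + 2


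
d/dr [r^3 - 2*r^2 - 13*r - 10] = 3*r^2 - 4*r - 13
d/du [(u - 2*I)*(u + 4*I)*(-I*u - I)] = -3*I*u^2 + 2*u*(2 - I) + 2 - 8*I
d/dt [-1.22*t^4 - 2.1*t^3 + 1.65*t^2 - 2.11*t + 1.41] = -4.88*t^3 - 6.3*t^2 + 3.3*t - 2.11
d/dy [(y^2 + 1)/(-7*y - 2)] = (-7*y^2 - 4*y + 7)/(49*y^2 + 28*y + 4)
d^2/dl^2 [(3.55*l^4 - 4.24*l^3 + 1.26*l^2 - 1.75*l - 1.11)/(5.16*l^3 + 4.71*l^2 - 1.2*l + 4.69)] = (-3.41060513164848e-13*l^7 + 474.66135*l^6 - 1072.9494*l^5 + 1169.47395*l^4 - 1088.15955*l^3 + 1314.91155*l^2 - 128.81985*l + 81.57495)/(137.388096*l^9 + 376.219728*l^8 + 247.557708*l^7 + 304.123383*l^6 + 626.331744*l^5 + 158.234607*l^4 + 179.724348*l^3 + 331.065693*l^2 - 79.18596*l + 103.161709)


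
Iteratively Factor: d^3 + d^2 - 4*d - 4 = (d - 2)*(d^2 + 3*d + 2) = (d - 2)*(d + 2)*(d + 1)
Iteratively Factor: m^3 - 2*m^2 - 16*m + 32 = (m - 2)*(m^2 - 16) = (m - 2)*(m + 4)*(m - 4)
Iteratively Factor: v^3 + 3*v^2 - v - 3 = (v + 3)*(v^2 - 1) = (v + 1)*(v + 3)*(v - 1)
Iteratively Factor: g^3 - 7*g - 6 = (g + 1)*(g^2 - g - 6) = (g + 1)*(g + 2)*(g - 3)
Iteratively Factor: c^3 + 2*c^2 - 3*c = (c + 3)*(c^2 - c) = c*(c + 3)*(c - 1)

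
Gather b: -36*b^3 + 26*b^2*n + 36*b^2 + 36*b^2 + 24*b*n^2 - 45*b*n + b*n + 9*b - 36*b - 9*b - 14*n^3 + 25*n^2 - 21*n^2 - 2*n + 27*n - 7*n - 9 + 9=-36*b^3 + b^2*(26*n + 72) + b*(24*n^2 - 44*n - 36) - 14*n^3 + 4*n^2 + 18*n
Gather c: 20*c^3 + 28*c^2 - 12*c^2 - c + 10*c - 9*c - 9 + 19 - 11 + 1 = 20*c^3 + 16*c^2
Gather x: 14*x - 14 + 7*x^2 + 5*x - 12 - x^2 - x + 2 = 6*x^2 + 18*x - 24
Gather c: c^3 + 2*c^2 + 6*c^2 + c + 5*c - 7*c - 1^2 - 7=c^3 + 8*c^2 - c - 8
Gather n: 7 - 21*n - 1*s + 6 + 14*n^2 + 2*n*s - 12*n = 14*n^2 + n*(2*s - 33) - s + 13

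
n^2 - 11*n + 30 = (n - 6)*(n - 5)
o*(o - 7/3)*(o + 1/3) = o^3 - 2*o^2 - 7*o/9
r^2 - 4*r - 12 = (r - 6)*(r + 2)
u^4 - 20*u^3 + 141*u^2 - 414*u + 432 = (u - 8)*(u - 6)*(u - 3)^2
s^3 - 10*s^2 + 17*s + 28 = (s - 7)*(s - 4)*(s + 1)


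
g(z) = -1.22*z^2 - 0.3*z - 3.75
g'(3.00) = -7.62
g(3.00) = -15.63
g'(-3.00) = 7.02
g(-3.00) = -13.83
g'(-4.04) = 9.56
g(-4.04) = -22.45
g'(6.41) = -15.94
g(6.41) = -55.80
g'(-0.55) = 1.04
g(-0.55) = -3.95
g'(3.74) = -9.43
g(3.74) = -21.94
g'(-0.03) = -0.23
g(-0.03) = -3.74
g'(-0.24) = 0.29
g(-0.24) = -3.75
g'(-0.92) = 1.94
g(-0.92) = -4.51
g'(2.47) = -6.33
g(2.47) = -11.93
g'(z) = -2.44*z - 0.3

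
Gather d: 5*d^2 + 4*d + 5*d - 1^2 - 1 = 5*d^2 + 9*d - 2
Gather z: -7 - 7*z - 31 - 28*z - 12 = -35*z - 50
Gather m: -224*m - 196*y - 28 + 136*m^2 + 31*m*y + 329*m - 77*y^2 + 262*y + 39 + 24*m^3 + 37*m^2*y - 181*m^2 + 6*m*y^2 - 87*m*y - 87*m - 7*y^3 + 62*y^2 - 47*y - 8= 24*m^3 + m^2*(37*y - 45) + m*(6*y^2 - 56*y + 18) - 7*y^3 - 15*y^2 + 19*y + 3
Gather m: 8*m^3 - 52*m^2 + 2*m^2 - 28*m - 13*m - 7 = 8*m^3 - 50*m^2 - 41*m - 7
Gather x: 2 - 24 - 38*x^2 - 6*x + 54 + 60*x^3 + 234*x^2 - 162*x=60*x^3 + 196*x^2 - 168*x + 32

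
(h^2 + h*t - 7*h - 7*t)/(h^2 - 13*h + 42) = (h + t)/(h - 6)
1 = 1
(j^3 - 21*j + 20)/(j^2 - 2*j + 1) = (j^2 + j - 20)/(j - 1)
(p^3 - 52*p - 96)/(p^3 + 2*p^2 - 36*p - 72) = (p - 8)/(p - 6)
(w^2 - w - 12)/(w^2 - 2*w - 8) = (w + 3)/(w + 2)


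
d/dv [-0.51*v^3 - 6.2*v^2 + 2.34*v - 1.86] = -1.53*v^2 - 12.4*v + 2.34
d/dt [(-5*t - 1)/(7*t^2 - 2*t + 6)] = (35*t^2 + 14*t - 32)/(49*t^4 - 28*t^3 + 88*t^2 - 24*t + 36)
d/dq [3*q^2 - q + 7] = 6*q - 1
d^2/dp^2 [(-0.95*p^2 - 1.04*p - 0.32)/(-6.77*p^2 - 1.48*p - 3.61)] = (1.13686837721616e-13*p^4 + 76.295192*p^3 - 51.307122*p^2 - 133.266096*p - 0.591585999999998)/(310.288733*p^6 + 203.498076*p^5 + 540.857331*p^4 + 220.266328*p^3 + 288.403983*p^2 + 57.862524*p + 47.045881)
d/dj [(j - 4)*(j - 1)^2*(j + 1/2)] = 4*j^3 - 33*j^2/2 + 12*j + 1/2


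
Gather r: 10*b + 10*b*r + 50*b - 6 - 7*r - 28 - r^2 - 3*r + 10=60*b - r^2 + r*(10*b - 10) - 24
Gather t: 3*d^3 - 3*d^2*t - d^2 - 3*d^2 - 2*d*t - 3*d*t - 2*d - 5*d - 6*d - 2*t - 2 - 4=3*d^3 - 4*d^2 - 13*d + t*(-3*d^2 - 5*d - 2) - 6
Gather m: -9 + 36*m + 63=36*m + 54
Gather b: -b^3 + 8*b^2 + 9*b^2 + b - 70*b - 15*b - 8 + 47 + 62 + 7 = -b^3 + 17*b^2 - 84*b + 108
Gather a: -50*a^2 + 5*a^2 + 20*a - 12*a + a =-45*a^2 + 9*a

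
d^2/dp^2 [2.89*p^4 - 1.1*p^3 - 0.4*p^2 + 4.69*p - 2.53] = 34.68*p^2 - 6.6*p - 0.8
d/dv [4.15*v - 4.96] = 4.15000000000000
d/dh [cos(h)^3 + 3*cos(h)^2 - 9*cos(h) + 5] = 3*(sin(h)^2 - 2*cos(h) + 2)*sin(h)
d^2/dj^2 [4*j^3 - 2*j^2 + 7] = 24*j - 4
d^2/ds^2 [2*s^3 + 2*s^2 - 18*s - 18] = 12*s + 4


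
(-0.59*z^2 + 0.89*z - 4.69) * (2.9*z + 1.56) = -1.711*z^3 + 1.6606*z^2 - 12.2126*z - 7.3164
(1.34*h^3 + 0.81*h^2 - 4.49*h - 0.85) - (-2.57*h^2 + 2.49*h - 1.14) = 1.34*h^3 + 3.38*h^2 - 6.98*h + 0.29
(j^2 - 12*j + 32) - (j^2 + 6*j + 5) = 27 - 18*j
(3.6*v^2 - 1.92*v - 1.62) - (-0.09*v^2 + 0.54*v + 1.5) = 3.69*v^2 - 2.46*v - 3.12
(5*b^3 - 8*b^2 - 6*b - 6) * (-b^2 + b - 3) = -5*b^5 + 13*b^4 - 17*b^3 + 24*b^2 + 12*b + 18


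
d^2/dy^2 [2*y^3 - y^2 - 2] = 12*y - 2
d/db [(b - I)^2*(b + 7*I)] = (b - I)*(3*b + 13*I)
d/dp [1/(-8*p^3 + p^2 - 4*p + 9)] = 2*(12*p^2 - p + 2)/(8*p^3 - p^2 + 4*p - 9)^2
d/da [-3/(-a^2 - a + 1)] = 3*(-2*a - 1)/(a^2 + a - 1)^2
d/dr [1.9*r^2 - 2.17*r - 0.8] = 3.8*r - 2.17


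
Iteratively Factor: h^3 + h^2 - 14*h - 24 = (h - 4)*(h^2 + 5*h + 6) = (h - 4)*(h + 3)*(h + 2)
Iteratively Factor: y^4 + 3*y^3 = (y)*(y^3 + 3*y^2) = y^2*(y^2 + 3*y) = y^2*(y + 3)*(y)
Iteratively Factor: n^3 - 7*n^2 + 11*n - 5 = (n - 1)*(n^2 - 6*n + 5) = (n - 1)^2*(n - 5)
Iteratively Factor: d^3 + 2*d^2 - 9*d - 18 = (d + 3)*(d^2 - d - 6) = (d - 3)*(d + 3)*(d + 2)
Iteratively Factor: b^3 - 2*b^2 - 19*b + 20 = (b + 4)*(b^2 - 6*b + 5) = (b - 1)*(b + 4)*(b - 5)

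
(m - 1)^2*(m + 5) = m^3 + 3*m^2 - 9*m + 5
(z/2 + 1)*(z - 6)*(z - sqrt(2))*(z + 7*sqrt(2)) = z^4/2 - 2*z^3 + 3*sqrt(2)*z^3 - 12*sqrt(2)*z^2 - 13*z^2 - 36*sqrt(2)*z + 28*z + 84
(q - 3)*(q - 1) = q^2 - 4*q + 3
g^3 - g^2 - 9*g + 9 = (g - 3)*(g - 1)*(g + 3)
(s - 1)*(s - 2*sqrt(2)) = s^2 - 2*sqrt(2)*s - s + 2*sqrt(2)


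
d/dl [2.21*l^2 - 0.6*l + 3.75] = 4.42*l - 0.6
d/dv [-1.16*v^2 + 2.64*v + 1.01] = 2.64 - 2.32*v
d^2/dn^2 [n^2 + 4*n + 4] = 2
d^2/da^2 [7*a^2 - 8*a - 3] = 14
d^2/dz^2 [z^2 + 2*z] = 2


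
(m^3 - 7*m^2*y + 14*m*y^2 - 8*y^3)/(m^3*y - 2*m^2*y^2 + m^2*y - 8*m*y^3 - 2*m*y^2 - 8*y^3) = (m^2 - 3*m*y + 2*y^2)/(y*(m^2 + 2*m*y + m + 2*y))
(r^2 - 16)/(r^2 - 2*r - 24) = (r - 4)/(r - 6)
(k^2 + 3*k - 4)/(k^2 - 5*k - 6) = (-k^2 - 3*k + 4)/(-k^2 + 5*k + 6)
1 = 1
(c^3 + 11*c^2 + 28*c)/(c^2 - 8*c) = (c^2 + 11*c + 28)/(c - 8)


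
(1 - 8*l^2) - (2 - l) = -8*l^2 + l - 1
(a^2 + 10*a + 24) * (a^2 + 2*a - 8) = a^4 + 12*a^3 + 36*a^2 - 32*a - 192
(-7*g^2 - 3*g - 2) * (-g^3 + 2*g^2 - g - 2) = 7*g^5 - 11*g^4 + 3*g^3 + 13*g^2 + 8*g + 4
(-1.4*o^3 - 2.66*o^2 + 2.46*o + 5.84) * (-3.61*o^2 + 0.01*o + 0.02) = 5.054*o^5 + 9.5886*o^4 - 8.9352*o^3 - 21.111*o^2 + 0.1076*o + 0.1168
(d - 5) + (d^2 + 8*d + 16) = d^2 + 9*d + 11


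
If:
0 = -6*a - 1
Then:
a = -1/6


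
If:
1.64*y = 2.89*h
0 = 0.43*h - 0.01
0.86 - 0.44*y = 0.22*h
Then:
No Solution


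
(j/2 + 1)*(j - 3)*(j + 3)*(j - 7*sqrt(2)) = j^4/2 - 7*sqrt(2)*j^3/2 + j^3 - 7*sqrt(2)*j^2 - 9*j^2/2 - 9*j + 63*sqrt(2)*j/2 + 63*sqrt(2)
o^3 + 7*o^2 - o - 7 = (o - 1)*(o + 1)*(o + 7)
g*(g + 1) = g^2 + g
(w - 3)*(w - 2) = w^2 - 5*w + 6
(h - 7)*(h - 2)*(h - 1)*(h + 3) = h^4 - 7*h^3 - 7*h^2 + 55*h - 42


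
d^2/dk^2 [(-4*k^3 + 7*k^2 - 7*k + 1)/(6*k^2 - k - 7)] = 2*(-382*k^3 + 906*k^2 - 1488*k + 435)/(216*k^6 - 108*k^5 - 738*k^4 + 251*k^3 + 861*k^2 - 147*k - 343)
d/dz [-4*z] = -4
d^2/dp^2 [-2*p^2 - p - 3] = -4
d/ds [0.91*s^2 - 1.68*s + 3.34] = 1.82*s - 1.68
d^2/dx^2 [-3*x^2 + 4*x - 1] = -6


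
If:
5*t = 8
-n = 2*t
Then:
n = -16/5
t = 8/5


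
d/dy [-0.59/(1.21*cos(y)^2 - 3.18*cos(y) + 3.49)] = (1.8762 - 1.4278*cos(y))*sin(y)/(1.21*cos(y)^2 - 3.18*cos(y) + 3.49)^2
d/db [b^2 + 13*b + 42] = 2*b + 13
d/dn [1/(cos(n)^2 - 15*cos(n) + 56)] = (2*cos(n) - 15)*sin(n)/(cos(n)^2 - 15*cos(n) + 56)^2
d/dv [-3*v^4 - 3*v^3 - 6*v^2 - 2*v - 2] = -12*v^3 - 9*v^2 - 12*v - 2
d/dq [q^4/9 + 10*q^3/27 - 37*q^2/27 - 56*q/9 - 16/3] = 4*q^3/9 + 10*q^2/9 - 74*q/27 - 56/9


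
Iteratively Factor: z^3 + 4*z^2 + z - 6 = (z + 2)*(z^2 + 2*z - 3) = (z - 1)*(z + 2)*(z + 3)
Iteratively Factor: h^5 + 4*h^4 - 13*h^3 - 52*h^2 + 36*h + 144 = (h + 3)*(h^4 + h^3 - 16*h^2 - 4*h + 48) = (h - 3)*(h + 3)*(h^3 + 4*h^2 - 4*h - 16) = (h - 3)*(h + 2)*(h + 3)*(h^2 + 2*h - 8) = (h - 3)*(h + 2)*(h + 3)*(h + 4)*(h - 2)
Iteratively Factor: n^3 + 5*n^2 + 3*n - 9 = (n + 3)*(n^2 + 2*n - 3) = (n - 1)*(n + 3)*(n + 3)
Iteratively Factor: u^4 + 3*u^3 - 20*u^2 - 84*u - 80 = (u + 4)*(u^3 - u^2 - 16*u - 20) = (u - 5)*(u + 4)*(u^2 + 4*u + 4) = (u - 5)*(u + 2)*(u + 4)*(u + 2)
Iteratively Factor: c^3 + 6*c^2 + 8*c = (c + 2)*(c^2 + 4*c) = (c + 2)*(c + 4)*(c)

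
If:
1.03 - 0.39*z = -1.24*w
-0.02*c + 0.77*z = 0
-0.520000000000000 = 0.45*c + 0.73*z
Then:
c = -1.11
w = -0.84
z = -0.03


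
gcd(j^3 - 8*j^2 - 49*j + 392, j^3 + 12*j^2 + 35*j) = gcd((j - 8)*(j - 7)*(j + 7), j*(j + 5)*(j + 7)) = j + 7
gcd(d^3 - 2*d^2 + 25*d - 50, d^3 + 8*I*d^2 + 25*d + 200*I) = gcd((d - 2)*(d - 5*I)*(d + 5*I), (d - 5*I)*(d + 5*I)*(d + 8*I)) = d^2 + 25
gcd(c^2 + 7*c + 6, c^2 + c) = c + 1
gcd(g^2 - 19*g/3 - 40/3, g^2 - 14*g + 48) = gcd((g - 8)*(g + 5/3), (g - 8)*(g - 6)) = g - 8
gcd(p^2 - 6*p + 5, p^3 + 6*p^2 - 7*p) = p - 1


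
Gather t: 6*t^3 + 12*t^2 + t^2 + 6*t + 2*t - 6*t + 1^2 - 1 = 6*t^3 + 13*t^2 + 2*t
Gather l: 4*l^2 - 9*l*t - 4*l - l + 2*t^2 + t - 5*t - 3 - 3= 4*l^2 + l*(-9*t - 5) + 2*t^2 - 4*t - 6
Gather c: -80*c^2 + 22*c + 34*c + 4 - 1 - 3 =-80*c^2 + 56*c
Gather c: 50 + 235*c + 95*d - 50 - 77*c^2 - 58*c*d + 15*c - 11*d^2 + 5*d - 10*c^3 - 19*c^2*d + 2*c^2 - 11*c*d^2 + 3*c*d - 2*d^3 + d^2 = -10*c^3 + c^2*(-19*d - 75) + c*(-11*d^2 - 55*d + 250) - 2*d^3 - 10*d^2 + 100*d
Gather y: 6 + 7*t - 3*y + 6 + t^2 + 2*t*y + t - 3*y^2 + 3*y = t^2 + 2*t*y + 8*t - 3*y^2 + 12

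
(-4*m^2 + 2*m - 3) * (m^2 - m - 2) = -4*m^4 + 6*m^3 + 3*m^2 - m + 6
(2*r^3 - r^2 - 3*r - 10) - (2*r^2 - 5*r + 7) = 2*r^3 - 3*r^2 + 2*r - 17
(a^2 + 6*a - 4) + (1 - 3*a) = a^2 + 3*a - 3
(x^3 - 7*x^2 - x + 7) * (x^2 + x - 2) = x^5 - 6*x^4 - 10*x^3 + 20*x^2 + 9*x - 14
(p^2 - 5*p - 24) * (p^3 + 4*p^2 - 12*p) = p^5 - p^4 - 56*p^3 - 36*p^2 + 288*p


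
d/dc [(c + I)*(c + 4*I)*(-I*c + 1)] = -3*I*c^2 + 12*c + 9*I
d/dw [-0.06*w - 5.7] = -0.0600000000000000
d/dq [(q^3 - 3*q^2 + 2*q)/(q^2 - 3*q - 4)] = (q^4 - 6*q^3 - 5*q^2 + 24*q - 8)/(q^4 - 6*q^3 + q^2 + 24*q + 16)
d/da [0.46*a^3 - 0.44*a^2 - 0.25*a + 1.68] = 1.38*a^2 - 0.88*a - 0.25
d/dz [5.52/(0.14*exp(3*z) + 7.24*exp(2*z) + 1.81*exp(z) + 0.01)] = (-2.3184*exp(2*z) - 79.9296*exp(z) - 9.9912)*exp(z)/(0.14*exp(3*z) + 7.24*exp(2*z) + 1.81*exp(z) + 0.01)^2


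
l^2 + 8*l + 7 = (l + 1)*(l + 7)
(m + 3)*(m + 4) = m^2 + 7*m + 12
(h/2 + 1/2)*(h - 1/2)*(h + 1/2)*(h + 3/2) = h^4/2 + 5*h^3/4 + 5*h^2/8 - 5*h/16 - 3/16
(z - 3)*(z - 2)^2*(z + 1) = z^4 - 6*z^3 + 9*z^2 + 4*z - 12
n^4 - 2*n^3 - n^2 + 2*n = n*(n - 2)*(n - 1)*(n + 1)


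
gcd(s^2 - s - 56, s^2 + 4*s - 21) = s + 7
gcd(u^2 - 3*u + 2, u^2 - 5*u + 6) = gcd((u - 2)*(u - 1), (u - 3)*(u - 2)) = u - 2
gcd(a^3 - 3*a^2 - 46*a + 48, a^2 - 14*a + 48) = a - 8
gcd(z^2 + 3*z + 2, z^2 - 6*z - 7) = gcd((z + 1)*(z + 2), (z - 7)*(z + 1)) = z + 1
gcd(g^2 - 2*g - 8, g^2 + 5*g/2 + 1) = g + 2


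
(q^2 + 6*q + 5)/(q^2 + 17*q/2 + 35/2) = 2*(q + 1)/(2*q + 7)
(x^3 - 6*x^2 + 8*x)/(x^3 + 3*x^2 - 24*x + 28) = x*(x - 4)/(x^2 + 5*x - 14)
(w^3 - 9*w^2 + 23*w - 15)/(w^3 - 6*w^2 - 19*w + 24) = (w^2 - 8*w + 15)/(w^2 - 5*w - 24)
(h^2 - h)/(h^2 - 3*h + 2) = h/(h - 2)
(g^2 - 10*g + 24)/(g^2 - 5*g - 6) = (g - 4)/(g + 1)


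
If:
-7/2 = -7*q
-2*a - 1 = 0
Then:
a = -1/2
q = 1/2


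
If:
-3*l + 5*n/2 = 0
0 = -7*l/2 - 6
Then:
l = -12/7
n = -72/35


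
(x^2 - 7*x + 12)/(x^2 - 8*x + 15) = (x - 4)/(x - 5)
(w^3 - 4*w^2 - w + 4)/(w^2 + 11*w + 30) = (w^3 - 4*w^2 - w + 4)/(w^2 + 11*w + 30)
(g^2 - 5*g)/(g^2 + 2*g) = (g - 5)/(g + 2)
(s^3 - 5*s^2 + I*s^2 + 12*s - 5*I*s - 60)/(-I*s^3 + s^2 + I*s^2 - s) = (-s^3 + 5*s^2 - I*s^2 - 12*s + 5*I*s + 60)/(s*(I*s^2 - s - I*s + 1))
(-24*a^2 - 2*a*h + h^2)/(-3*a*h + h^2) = (24*a^2 + 2*a*h - h^2)/(h*(3*a - h))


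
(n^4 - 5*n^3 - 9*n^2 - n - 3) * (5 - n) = -n^5 + 10*n^4 - 16*n^3 - 44*n^2 - 2*n - 15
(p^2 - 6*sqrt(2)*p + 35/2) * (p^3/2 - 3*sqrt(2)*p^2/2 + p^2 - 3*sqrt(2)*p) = p^5/2 - 9*sqrt(2)*p^4/2 + p^4 - 9*sqrt(2)*p^3 + 107*p^3/4 - 105*sqrt(2)*p^2/4 + 107*p^2/2 - 105*sqrt(2)*p/2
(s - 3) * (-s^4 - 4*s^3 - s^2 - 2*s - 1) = -s^5 - s^4 + 11*s^3 + s^2 + 5*s + 3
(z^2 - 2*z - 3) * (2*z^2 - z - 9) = 2*z^4 - 5*z^3 - 13*z^2 + 21*z + 27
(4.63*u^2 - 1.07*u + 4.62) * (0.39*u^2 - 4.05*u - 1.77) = 1.8057*u^4 - 19.1688*u^3 - 2.0598*u^2 - 16.8171*u - 8.1774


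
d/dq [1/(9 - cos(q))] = -sin(q)/(cos(q) - 9)^2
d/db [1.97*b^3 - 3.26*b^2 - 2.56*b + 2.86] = 5.91*b^2 - 6.52*b - 2.56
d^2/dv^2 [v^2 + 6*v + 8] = 2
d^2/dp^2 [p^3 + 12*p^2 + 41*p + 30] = 6*p + 24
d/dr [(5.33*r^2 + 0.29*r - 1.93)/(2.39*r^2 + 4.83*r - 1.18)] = (25.0508*r^2 - 3.3534*r + 8.9797)/(5.7121*r^4 + 23.0874*r^3 + 17.6885*r^2 - 11.3988*r + 1.3924)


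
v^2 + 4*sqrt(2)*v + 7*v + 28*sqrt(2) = (v + 7)*(v + 4*sqrt(2))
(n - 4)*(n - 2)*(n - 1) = n^3 - 7*n^2 + 14*n - 8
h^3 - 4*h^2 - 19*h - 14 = (h - 7)*(h + 1)*(h + 2)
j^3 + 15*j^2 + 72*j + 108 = (j + 3)*(j + 6)^2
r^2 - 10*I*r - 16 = (r - 8*I)*(r - 2*I)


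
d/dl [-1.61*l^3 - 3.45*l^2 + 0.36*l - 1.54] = -4.83*l^2 - 6.9*l + 0.36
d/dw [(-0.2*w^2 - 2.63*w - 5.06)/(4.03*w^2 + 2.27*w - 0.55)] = (10.1449*w^2 + 41.0036*w + 12.9327)/(16.2409*w^4 + 18.2962*w^3 + 0.719899999999999*w^2 - 2.497*w + 0.3025)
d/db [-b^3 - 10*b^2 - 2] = b*(-3*b - 20)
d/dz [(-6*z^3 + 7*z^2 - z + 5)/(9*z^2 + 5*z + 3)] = 2*(-27*z^4 - 30*z^3 - 5*z^2 - 24*z - 14)/(81*z^4 + 90*z^3 + 79*z^2 + 30*z + 9)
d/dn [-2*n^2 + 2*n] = 2 - 4*n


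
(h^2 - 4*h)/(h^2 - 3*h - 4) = h/(h + 1)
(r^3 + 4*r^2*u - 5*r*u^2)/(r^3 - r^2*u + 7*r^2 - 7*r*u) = (r + 5*u)/(r + 7)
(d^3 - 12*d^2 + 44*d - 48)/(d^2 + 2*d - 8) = (d^2 - 10*d + 24)/(d + 4)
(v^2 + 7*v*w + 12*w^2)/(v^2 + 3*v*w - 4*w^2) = (v + 3*w)/(v - w)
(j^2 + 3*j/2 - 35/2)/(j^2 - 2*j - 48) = (-2*j^2 - 3*j + 35)/(2*(-j^2 + 2*j + 48))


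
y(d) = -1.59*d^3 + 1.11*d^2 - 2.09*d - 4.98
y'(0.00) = -2.09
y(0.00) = -4.98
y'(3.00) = -38.36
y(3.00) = -44.19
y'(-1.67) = -19.10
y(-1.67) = 9.01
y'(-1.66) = -18.92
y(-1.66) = 8.82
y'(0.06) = -1.97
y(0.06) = -5.10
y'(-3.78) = -78.64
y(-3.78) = 104.66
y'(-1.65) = -18.74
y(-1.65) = 8.63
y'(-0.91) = -8.06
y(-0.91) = -0.96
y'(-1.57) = -17.33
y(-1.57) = 7.19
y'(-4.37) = -102.88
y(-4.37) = 158.04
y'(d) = -4.77*d^2 + 2.22*d - 2.09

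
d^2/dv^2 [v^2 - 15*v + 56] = 2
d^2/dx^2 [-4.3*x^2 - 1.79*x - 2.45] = -8.60000000000000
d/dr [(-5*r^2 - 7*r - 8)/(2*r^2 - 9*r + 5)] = (59*r^2 - 18*r - 107)/(4*r^4 - 36*r^3 + 101*r^2 - 90*r + 25)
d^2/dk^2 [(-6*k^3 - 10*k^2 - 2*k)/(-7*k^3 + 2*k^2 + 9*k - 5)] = 4*(287*k^6 + 714*k^5 + 273*k^4 - 975*k^3 - 465*k^2 + 255*k + 170)/(343*k^9 - 294*k^8 - 1239*k^7 + 1483*k^6 + 1173*k^5 - 2316*k^4 + 336*k^3 + 1065*k^2 - 675*k + 125)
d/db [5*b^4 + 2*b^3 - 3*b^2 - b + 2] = 20*b^3 + 6*b^2 - 6*b - 1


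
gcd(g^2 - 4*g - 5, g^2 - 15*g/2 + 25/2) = g - 5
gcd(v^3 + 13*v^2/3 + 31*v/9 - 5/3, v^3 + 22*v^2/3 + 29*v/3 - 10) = v + 3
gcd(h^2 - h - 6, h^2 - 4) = h + 2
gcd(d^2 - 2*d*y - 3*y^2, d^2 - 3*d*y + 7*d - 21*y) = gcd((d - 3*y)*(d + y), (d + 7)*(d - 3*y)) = -d + 3*y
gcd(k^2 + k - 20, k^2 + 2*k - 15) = k + 5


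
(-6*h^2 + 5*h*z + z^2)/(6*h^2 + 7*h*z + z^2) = (-h + z)/(h + z)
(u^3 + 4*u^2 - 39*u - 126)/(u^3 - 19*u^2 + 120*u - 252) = (u^2 + 10*u + 21)/(u^2 - 13*u + 42)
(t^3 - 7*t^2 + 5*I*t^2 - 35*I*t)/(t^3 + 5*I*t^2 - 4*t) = (t^2 + t*(-7 + 5*I) - 35*I)/(t^2 + 5*I*t - 4)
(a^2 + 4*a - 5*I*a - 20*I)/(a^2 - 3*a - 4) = (a^2 + a*(4 - 5*I) - 20*I)/(a^2 - 3*a - 4)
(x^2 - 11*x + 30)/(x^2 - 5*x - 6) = (x - 5)/(x + 1)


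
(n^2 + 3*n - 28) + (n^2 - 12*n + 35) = 2*n^2 - 9*n + 7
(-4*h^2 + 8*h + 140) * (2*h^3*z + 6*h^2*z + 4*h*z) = -8*h^5*z - 8*h^4*z + 312*h^3*z + 872*h^2*z + 560*h*z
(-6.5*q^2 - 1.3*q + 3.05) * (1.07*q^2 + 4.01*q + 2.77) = -6.955*q^4 - 27.456*q^3 - 19.9545*q^2 + 8.6295*q + 8.4485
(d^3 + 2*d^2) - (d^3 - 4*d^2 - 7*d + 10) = 6*d^2 + 7*d - 10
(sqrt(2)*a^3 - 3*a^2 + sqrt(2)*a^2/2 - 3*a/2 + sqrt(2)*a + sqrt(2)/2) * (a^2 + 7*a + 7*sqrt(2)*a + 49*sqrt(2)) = sqrt(2)*a^5 + 15*sqrt(2)*a^4/2 + 11*a^4 - 33*sqrt(2)*a^3/2 + 165*a^3/2 - 150*sqrt(2)*a^2 + 105*a^2/2 - 70*sqrt(2)*a + 105*a + 49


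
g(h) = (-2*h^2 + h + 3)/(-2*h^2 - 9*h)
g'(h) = (1 - 4*h)/(-2*h^2 - 9*h) + (4*h + 9)*(-2*h^2 + h + 3)/(-2*h^2 - 9*h)^2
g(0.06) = -5.58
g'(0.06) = 92.82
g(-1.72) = -0.48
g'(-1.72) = 0.72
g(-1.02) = -0.01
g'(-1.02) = 0.71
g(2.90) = 0.25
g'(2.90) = 0.12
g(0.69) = -0.38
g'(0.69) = 0.87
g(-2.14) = -0.82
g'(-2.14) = 0.91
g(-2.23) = -0.91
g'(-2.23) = 0.97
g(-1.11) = -0.08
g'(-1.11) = 0.68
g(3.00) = 0.27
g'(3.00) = 0.12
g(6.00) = 0.50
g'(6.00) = 0.05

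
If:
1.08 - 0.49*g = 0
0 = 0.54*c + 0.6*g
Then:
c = -2.45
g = 2.20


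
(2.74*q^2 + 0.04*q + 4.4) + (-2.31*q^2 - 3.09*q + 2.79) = 0.43*q^2 - 3.05*q + 7.19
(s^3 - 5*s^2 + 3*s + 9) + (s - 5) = s^3 - 5*s^2 + 4*s + 4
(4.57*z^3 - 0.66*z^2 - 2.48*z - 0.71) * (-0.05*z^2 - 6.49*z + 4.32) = -0.2285*z^5 - 29.6263*z^4 + 24.1498*z^3 + 13.2795*z^2 - 6.1057*z - 3.0672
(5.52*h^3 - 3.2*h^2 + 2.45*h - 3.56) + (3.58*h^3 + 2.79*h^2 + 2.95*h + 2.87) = 9.1*h^3 - 0.41*h^2 + 5.4*h - 0.69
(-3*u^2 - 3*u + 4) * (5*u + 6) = -15*u^3 - 33*u^2 + 2*u + 24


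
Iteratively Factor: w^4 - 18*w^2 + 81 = (w + 3)*(w^3 - 3*w^2 - 9*w + 27) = (w - 3)*(w + 3)*(w^2 - 9) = (w - 3)*(w + 3)^2*(w - 3)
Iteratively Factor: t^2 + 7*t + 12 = (t + 3)*(t + 4)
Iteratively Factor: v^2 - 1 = (v + 1)*(v - 1)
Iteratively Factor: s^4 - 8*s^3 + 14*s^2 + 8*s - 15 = (s - 3)*(s^3 - 5*s^2 - s + 5) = (s - 5)*(s - 3)*(s^2 - 1) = (s - 5)*(s - 3)*(s + 1)*(s - 1)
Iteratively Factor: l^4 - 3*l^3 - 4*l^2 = (l - 4)*(l^3 + l^2) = (l - 4)*(l + 1)*(l^2) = l*(l - 4)*(l + 1)*(l)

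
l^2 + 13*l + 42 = (l + 6)*(l + 7)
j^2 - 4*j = j*(j - 4)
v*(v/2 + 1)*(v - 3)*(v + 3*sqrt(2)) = v^4/2 - v^3/2 + 3*sqrt(2)*v^3/2 - 3*v^2 - 3*sqrt(2)*v^2/2 - 9*sqrt(2)*v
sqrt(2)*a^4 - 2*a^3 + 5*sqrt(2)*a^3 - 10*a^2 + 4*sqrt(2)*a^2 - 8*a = a*(a + 4)*(a - sqrt(2))*(sqrt(2)*a + sqrt(2))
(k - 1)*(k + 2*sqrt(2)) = k^2 - k + 2*sqrt(2)*k - 2*sqrt(2)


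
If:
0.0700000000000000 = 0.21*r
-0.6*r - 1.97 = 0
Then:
No Solution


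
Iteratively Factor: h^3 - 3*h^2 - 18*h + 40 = (h + 4)*(h^2 - 7*h + 10) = (h - 5)*(h + 4)*(h - 2)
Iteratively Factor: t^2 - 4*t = (t - 4)*(t)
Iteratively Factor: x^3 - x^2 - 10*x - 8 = (x + 2)*(x^2 - 3*x - 4) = (x - 4)*(x + 2)*(x + 1)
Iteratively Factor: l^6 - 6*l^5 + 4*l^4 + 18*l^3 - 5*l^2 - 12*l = (l + 1)*(l^5 - 7*l^4 + 11*l^3 + 7*l^2 - 12*l) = (l + 1)^2*(l^4 - 8*l^3 + 19*l^2 - 12*l) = (l - 3)*(l + 1)^2*(l^3 - 5*l^2 + 4*l) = (l - 4)*(l - 3)*(l + 1)^2*(l^2 - l) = (l - 4)*(l - 3)*(l - 1)*(l + 1)^2*(l)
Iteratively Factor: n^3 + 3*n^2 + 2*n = (n)*(n^2 + 3*n + 2) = n*(n + 2)*(n + 1)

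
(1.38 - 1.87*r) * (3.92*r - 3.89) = -7.3304*r^2 + 12.6839*r - 5.3682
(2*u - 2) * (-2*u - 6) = -4*u^2 - 8*u + 12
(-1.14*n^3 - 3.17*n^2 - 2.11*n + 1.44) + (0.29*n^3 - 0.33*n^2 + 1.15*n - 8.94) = -0.85*n^3 - 3.5*n^2 - 0.96*n - 7.5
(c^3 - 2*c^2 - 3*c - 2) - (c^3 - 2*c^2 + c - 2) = -4*c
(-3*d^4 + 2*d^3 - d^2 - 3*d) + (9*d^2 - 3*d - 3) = -3*d^4 + 2*d^3 + 8*d^2 - 6*d - 3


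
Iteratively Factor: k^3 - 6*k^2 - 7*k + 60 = (k - 4)*(k^2 - 2*k - 15) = (k - 5)*(k - 4)*(k + 3)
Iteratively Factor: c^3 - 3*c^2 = (c - 3)*(c^2) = c*(c - 3)*(c)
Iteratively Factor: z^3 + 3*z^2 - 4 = (z - 1)*(z^2 + 4*z + 4) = (z - 1)*(z + 2)*(z + 2)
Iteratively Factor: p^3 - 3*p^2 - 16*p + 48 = (p - 3)*(p^2 - 16) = (p - 3)*(p + 4)*(p - 4)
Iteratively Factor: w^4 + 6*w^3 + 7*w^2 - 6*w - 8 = (w + 2)*(w^3 + 4*w^2 - w - 4) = (w - 1)*(w + 2)*(w^2 + 5*w + 4) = (w - 1)*(w + 1)*(w + 2)*(w + 4)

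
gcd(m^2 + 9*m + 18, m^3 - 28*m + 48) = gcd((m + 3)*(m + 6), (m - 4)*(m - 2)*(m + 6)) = m + 6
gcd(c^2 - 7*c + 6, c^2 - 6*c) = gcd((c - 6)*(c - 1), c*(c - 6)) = c - 6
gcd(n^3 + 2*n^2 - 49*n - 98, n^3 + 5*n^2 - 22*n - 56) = n^2 + 9*n + 14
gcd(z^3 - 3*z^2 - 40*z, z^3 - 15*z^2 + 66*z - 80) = z - 8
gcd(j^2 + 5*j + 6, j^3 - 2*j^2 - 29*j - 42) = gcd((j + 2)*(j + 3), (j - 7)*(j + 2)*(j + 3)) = j^2 + 5*j + 6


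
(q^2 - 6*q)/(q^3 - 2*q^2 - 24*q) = 1/(q + 4)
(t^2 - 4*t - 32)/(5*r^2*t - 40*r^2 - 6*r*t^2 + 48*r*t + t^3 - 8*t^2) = (t + 4)/(5*r^2 - 6*r*t + t^2)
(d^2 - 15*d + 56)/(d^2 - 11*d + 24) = (d - 7)/(d - 3)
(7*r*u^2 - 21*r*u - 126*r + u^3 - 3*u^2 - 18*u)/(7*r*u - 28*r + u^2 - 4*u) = (u^2 - 3*u - 18)/(u - 4)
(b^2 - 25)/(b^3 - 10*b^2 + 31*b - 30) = (b + 5)/(b^2 - 5*b + 6)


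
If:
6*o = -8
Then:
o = -4/3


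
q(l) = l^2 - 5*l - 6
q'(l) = 2*l - 5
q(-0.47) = -3.43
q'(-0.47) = -5.94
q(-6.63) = 71.11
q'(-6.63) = -18.26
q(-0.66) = -2.26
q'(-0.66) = -6.32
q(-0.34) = -4.18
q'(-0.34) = -5.68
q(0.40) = -7.84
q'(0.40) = -4.20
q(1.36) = -10.95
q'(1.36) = -2.28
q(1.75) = -11.69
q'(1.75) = -1.50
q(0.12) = -6.59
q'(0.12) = -4.76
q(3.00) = -12.00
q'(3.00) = 1.00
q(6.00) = 0.00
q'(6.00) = 7.00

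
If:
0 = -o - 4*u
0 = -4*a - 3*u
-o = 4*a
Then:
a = 0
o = 0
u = 0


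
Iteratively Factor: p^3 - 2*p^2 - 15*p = (p + 3)*(p^2 - 5*p) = (p - 5)*(p + 3)*(p)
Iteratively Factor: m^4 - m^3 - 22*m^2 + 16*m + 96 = (m - 4)*(m^3 + 3*m^2 - 10*m - 24) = (m - 4)*(m - 3)*(m^2 + 6*m + 8) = (m - 4)*(m - 3)*(m + 2)*(m + 4)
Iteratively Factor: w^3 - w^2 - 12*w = (w + 3)*(w^2 - 4*w) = (w - 4)*(w + 3)*(w)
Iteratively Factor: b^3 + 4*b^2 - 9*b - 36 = (b - 3)*(b^2 + 7*b + 12) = (b - 3)*(b + 4)*(b + 3)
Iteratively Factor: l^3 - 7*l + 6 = (l - 2)*(l^2 + 2*l - 3) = (l - 2)*(l - 1)*(l + 3)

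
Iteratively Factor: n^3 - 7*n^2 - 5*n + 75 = (n + 3)*(n^2 - 10*n + 25) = (n - 5)*(n + 3)*(n - 5)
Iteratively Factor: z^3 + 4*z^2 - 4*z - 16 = (z + 2)*(z^2 + 2*z - 8) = (z - 2)*(z + 2)*(z + 4)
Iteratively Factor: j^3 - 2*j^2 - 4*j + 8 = (j - 2)*(j^2 - 4) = (j - 2)*(j + 2)*(j - 2)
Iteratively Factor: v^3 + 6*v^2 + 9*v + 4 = (v + 1)*(v^2 + 5*v + 4) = (v + 1)*(v + 4)*(v + 1)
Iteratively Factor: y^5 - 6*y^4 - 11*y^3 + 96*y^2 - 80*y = (y - 1)*(y^4 - 5*y^3 - 16*y^2 + 80*y) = (y - 5)*(y - 1)*(y^3 - 16*y) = y*(y - 5)*(y - 1)*(y^2 - 16) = y*(y - 5)*(y - 1)*(y + 4)*(y - 4)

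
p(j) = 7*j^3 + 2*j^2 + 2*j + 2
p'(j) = 21*j^2 + 4*j + 2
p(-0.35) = 1.24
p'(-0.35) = 3.17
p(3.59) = 358.83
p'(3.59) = 287.01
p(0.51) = 4.47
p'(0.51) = 9.50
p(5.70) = 1374.73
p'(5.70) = 707.09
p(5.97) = 1574.66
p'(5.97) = 774.34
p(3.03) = 221.15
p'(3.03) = 206.92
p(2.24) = 95.19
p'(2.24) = 116.33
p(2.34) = 107.32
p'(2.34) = 126.35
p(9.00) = 5285.00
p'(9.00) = 1739.00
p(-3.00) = -175.00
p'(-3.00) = 179.00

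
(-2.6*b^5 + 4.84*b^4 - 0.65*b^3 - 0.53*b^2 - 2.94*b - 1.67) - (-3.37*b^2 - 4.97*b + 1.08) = -2.6*b^5 + 4.84*b^4 - 0.65*b^3 + 2.84*b^2 + 2.03*b - 2.75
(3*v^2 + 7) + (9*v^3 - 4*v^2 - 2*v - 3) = 9*v^3 - v^2 - 2*v + 4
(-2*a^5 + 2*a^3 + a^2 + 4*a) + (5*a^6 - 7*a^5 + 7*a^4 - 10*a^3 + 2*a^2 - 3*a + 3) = 5*a^6 - 9*a^5 + 7*a^4 - 8*a^3 + 3*a^2 + a + 3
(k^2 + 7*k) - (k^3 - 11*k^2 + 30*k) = -k^3 + 12*k^2 - 23*k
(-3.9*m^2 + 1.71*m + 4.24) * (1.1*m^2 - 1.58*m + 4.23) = -4.29*m^4 + 8.043*m^3 - 14.5348*m^2 + 0.5341*m + 17.9352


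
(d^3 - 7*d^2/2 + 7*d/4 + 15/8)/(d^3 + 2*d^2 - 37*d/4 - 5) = (d - 3/2)/(d + 4)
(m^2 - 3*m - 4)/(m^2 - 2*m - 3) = (m - 4)/(m - 3)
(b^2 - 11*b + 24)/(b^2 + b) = (b^2 - 11*b + 24)/(b*(b + 1))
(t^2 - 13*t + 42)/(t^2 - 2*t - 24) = (t - 7)/(t + 4)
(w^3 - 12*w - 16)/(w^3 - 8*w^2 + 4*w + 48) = (w + 2)/(w - 6)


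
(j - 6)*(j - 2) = j^2 - 8*j + 12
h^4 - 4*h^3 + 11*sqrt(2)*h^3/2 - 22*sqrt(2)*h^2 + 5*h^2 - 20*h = h*(h - 4)*(h + sqrt(2)/2)*(h + 5*sqrt(2))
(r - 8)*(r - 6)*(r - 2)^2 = r^4 - 18*r^3 + 108*r^2 - 248*r + 192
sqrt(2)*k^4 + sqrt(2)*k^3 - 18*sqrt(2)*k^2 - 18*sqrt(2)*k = k*(k - 3*sqrt(2))*(k + 3*sqrt(2))*(sqrt(2)*k + sqrt(2))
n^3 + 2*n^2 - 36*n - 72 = (n - 6)*(n + 2)*(n + 6)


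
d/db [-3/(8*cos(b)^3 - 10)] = -18*sin(b)*cos(b)^2/(4*cos(b)^3 - 5)^2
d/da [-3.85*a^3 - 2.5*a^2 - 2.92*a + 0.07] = -11.55*a^2 - 5.0*a - 2.92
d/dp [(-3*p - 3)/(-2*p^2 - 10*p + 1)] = 3*(2*p^2 + 10*p - 2*(p + 1)*(2*p + 5) - 1)/(2*p^2 + 10*p - 1)^2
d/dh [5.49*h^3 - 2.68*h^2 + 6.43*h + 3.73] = 16.47*h^2 - 5.36*h + 6.43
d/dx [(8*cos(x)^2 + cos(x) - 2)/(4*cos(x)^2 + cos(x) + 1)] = (4*sin(x)^2 - 32*cos(x) - 7)*sin(x)/(-4*sin(x)^2 + cos(x) + 5)^2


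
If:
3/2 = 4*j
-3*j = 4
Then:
No Solution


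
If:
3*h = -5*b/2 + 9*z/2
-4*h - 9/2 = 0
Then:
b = 9*z/5 + 27/20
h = -9/8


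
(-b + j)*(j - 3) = -b*j + 3*b + j^2 - 3*j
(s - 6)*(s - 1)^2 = s^3 - 8*s^2 + 13*s - 6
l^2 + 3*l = l*(l + 3)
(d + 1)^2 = d^2 + 2*d + 1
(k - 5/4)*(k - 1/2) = k^2 - 7*k/4 + 5/8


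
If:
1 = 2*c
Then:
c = 1/2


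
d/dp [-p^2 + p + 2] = 1 - 2*p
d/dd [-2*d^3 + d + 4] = 1 - 6*d^2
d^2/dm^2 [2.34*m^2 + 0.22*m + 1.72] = 4.68000000000000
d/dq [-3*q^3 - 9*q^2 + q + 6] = -9*q^2 - 18*q + 1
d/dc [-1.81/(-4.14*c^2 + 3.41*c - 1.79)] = (6.1721 - 14.9868*c)/(4.14*c^2 - 3.41*c + 1.79)^2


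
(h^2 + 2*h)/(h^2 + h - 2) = h/(h - 1)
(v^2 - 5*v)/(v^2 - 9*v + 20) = v/(v - 4)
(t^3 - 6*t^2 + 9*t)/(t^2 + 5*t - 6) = t*(t^2 - 6*t + 9)/(t^2 + 5*t - 6)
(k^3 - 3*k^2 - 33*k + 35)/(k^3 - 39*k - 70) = (k - 1)/(k + 2)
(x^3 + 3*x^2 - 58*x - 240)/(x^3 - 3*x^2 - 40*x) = (x + 6)/x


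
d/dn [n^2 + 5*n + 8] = 2*n + 5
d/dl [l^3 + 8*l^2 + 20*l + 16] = 3*l^2 + 16*l + 20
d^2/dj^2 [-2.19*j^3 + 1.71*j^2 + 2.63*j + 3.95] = 3.42 - 13.14*j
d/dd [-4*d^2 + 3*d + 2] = 3 - 8*d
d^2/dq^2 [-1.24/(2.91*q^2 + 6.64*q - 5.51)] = (21.000888*q^2 + 47.919552*q - 1.24*(5.82*q + 6.64)*(11.64*q + 13.28) - 39.764568)/(2.91*q^2 + 6.64*q - 5.51)^3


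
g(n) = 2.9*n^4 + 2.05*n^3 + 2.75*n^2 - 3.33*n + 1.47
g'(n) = 11.6*n^3 + 6.15*n^2 + 5.5*n - 3.33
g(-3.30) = 312.65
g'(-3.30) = -371.38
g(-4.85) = 1453.03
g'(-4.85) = -1208.72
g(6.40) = 5495.59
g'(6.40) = 3324.64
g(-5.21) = 1940.28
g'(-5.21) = -1505.53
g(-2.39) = 91.77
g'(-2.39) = -139.71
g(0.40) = 0.78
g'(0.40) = 0.60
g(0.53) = 1.01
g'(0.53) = 3.04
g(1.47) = 22.57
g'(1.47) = 54.89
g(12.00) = 64034.31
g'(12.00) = 20993.07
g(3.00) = 306.48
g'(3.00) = 381.72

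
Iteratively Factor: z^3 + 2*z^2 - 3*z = (z + 3)*(z^2 - z) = (z - 1)*(z + 3)*(z)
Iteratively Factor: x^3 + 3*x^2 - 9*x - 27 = (x + 3)*(x^2 - 9) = (x + 3)^2*(x - 3)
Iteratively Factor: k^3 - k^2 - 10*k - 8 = (k + 2)*(k^2 - 3*k - 4) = (k - 4)*(k + 2)*(k + 1)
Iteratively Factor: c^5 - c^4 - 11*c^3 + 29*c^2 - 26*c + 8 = (c - 1)*(c^4 - 11*c^2 + 18*c - 8) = (c - 2)*(c - 1)*(c^3 + 2*c^2 - 7*c + 4) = (c - 2)*(c - 1)^2*(c^2 + 3*c - 4) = (c - 2)*(c - 1)^2*(c + 4)*(c - 1)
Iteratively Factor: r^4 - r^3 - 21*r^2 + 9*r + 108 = (r - 3)*(r^3 + 2*r^2 - 15*r - 36) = (r - 3)*(r + 3)*(r^2 - r - 12) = (r - 3)*(r + 3)^2*(r - 4)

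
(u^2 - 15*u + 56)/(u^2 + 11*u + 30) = (u^2 - 15*u + 56)/(u^2 + 11*u + 30)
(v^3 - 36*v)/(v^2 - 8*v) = (v^2 - 36)/(v - 8)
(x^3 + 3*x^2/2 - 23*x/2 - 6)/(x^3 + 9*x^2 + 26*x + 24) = (2*x^2 - 5*x - 3)/(2*(x^2 + 5*x + 6))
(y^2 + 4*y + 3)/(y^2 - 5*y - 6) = (y + 3)/(y - 6)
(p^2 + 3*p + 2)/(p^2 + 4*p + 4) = (p + 1)/(p + 2)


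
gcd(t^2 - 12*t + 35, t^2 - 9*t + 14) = t - 7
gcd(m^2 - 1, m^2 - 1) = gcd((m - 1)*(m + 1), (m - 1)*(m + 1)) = m^2 - 1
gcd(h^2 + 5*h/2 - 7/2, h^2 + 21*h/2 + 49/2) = h + 7/2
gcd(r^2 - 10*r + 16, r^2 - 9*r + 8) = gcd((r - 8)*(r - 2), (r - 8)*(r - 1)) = r - 8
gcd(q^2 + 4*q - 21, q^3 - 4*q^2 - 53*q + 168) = q^2 + 4*q - 21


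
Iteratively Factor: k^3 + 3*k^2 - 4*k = (k - 1)*(k^2 + 4*k) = k*(k - 1)*(k + 4)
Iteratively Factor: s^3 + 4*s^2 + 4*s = (s + 2)*(s^2 + 2*s) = (s + 2)^2*(s)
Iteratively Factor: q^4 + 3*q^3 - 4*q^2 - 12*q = (q - 2)*(q^3 + 5*q^2 + 6*q) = q*(q - 2)*(q^2 + 5*q + 6) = q*(q - 2)*(q + 3)*(q + 2)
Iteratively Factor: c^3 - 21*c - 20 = (c - 5)*(c^2 + 5*c + 4) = (c - 5)*(c + 1)*(c + 4)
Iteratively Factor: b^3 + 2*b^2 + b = (b + 1)*(b^2 + b) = b*(b + 1)*(b + 1)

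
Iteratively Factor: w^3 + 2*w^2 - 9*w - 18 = (w + 2)*(w^2 - 9) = (w + 2)*(w + 3)*(w - 3)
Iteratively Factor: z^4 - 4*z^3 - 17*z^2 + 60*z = (z - 3)*(z^3 - z^2 - 20*z) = z*(z - 3)*(z^2 - z - 20) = z*(z - 5)*(z - 3)*(z + 4)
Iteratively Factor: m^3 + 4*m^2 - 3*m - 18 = (m + 3)*(m^2 + m - 6) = (m - 2)*(m + 3)*(m + 3)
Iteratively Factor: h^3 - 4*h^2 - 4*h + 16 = (h + 2)*(h^2 - 6*h + 8) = (h - 2)*(h + 2)*(h - 4)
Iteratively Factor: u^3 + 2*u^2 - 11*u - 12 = (u - 3)*(u^2 + 5*u + 4) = (u - 3)*(u + 4)*(u + 1)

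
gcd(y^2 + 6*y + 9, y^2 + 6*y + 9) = y^2 + 6*y + 9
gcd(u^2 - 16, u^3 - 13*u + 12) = u + 4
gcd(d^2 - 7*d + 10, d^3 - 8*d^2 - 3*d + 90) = d - 5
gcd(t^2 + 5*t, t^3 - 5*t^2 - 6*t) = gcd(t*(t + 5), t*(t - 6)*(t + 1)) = t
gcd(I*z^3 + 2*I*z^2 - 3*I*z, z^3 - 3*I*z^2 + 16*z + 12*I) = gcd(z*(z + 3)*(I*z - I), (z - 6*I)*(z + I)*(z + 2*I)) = 1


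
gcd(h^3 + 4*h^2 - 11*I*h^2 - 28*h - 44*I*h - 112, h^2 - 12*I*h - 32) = h - 4*I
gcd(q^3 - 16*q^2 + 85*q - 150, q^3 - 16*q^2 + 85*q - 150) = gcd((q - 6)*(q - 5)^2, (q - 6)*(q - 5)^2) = q^3 - 16*q^2 + 85*q - 150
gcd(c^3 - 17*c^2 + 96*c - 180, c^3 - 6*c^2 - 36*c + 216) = c^2 - 12*c + 36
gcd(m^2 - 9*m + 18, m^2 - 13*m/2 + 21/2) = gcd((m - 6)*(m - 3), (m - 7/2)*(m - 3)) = m - 3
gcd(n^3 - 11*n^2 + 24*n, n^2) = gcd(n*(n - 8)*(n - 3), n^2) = n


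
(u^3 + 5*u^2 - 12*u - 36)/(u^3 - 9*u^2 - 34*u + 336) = (u^2 - u - 6)/(u^2 - 15*u + 56)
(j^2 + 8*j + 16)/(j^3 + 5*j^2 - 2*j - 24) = (j + 4)/(j^2 + j - 6)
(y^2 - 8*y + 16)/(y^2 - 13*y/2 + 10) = 2*(y - 4)/(2*y - 5)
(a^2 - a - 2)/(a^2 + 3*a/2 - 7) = 2*(a + 1)/(2*a + 7)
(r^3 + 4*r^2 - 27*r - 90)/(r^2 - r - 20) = (r^2 + 9*r + 18)/(r + 4)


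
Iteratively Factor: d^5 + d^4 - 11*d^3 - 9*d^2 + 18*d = (d + 2)*(d^4 - d^3 - 9*d^2 + 9*d) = (d + 2)*(d + 3)*(d^3 - 4*d^2 + 3*d) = (d - 1)*(d + 2)*(d + 3)*(d^2 - 3*d) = d*(d - 1)*(d + 2)*(d + 3)*(d - 3)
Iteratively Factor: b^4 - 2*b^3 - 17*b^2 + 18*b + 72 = (b + 3)*(b^3 - 5*b^2 - 2*b + 24) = (b - 4)*(b + 3)*(b^2 - b - 6) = (b - 4)*(b + 2)*(b + 3)*(b - 3)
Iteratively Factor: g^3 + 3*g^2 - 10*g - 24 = (g + 4)*(g^2 - g - 6) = (g - 3)*(g + 4)*(g + 2)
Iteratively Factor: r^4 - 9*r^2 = (r)*(r^3 - 9*r) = r*(r - 3)*(r^2 + 3*r) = r*(r - 3)*(r + 3)*(r)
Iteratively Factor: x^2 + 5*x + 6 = (x + 2)*(x + 3)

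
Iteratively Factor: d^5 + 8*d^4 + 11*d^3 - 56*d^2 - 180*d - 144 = (d - 3)*(d^4 + 11*d^3 + 44*d^2 + 76*d + 48) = (d - 3)*(d + 4)*(d^3 + 7*d^2 + 16*d + 12) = (d - 3)*(d + 2)*(d + 4)*(d^2 + 5*d + 6) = (d - 3)*(d + 2)^2*(d + 4)*(d + 3)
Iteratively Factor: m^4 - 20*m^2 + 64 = (m - 2)*(m^3 + 2*m^2 - 16*m - 32) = (m - 2)*(m + 2)*(m^2 - 16) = (m - 2)*(m + 2)*(m + 4)*(m - 4)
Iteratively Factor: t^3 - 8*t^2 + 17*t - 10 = (t - 1)*(t^2 - 7*t + 10) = (t - 5)*(t - 1)*(t - 2)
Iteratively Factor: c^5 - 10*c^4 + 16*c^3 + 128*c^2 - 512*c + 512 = (c + 4)*(c^4 - 14*c^3 + 72*c^2 - 160*c + 128) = (c - 2)*(c + 4)*(c^3 - 12*c^2 + 48*c - 64) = (c - 4)*(c - 2)*(c + 4)*(c^2 - 8*c + 16) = (c - 4)^2*(c - 2)*(c + 4)*(c - 4)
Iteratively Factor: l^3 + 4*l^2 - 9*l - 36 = (l + 3)*(l^2 + l - 12) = (l + 3)*(l + 4)*(l - 3)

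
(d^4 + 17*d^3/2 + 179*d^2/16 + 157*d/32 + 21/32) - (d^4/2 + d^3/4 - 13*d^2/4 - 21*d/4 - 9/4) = d^4/2 + 33*d^3/4 + 231*d^2/16 + 325*d/32 + 93/32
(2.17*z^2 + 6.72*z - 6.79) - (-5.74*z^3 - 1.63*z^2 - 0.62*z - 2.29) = 5.74*z^3 + 3.8*z^2 + 7.34*z - 4.5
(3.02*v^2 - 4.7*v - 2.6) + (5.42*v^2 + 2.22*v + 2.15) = 8.44*v^2 - 2.48*v - 0.45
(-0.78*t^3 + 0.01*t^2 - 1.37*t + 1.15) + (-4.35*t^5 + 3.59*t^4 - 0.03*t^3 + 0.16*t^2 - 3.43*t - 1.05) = -4.35*t^5 + 3.59*t^4 - 0.81*t^3 + 0.17*t^2 - 4.8*t + 0.0999999999999999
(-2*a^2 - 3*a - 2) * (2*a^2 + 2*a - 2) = -4*a^4 - 10*a^3 - 6*a^2 + 2*a + 4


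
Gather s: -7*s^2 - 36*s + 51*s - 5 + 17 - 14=-7*s^2 + 15*s - 2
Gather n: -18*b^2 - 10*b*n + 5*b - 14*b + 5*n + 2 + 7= -18*b^2 - 9*b + n*(5 - 10*b) + 9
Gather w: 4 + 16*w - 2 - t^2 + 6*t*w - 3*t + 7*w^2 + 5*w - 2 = -t^2 - 3*t + 7*w^2 + w*(6*t + 21)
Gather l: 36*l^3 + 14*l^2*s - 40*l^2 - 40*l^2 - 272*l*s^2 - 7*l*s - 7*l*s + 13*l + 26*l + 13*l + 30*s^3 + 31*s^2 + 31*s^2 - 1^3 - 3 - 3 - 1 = 36*l^3 + l^2*(14*s - 80) + l*(-272*s^2 - 14*s + 52) + 30*s^3 + 62*s^2 - 8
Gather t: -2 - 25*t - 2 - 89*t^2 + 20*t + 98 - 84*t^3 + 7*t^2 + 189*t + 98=-84*t^3 - 82*t^2 + 184*t + 192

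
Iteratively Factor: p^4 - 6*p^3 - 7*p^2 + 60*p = (p + 3)*(p^3 - 9*p^2 + 20*p) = (p - 4)*(p + 3)*(p^2 - 5*p) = p*(p - 4)*(p + 3)*(p - 5)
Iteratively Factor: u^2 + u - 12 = (u - 3)*(u + 4)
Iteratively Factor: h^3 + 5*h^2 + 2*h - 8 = (h + 4)*(h^2 + h - 2) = (h + 2)*(h + 4)*(h - 1)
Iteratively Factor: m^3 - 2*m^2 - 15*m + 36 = (m - 3)*(m^2 + m - 12) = (m - 3)*(m + 4)*(m - 3)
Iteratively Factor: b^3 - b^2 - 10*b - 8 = (b - 4)*(b^2 + 3*b + 2) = (b - 4)*(b + 2)*(b + 1)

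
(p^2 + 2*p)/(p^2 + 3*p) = (p + 2)/(p + 3)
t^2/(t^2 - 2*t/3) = 3*t/(3*t - 2)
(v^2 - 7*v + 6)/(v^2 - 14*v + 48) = (v - 1)/(v - 8)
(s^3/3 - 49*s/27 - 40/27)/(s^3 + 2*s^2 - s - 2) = (s^2/3 - s/3 - 40/27)/(s^2 + s - 2)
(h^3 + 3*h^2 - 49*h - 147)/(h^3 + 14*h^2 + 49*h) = (h^2 - 4*h - 21)/(h*(h + 7))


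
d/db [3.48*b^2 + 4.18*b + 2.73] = 6.96*b + 4.18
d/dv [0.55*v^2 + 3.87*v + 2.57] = 1.1*v + 3.87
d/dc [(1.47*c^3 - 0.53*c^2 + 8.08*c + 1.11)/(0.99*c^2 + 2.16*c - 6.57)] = (1.4553*c^4 + 6.3504*c^3 - 38.1177*c^2 + 4.7664*c - 55.4832)/(0.9801*c^4 + 4.2768*c^3 - 8.343*c^2 - 28.3824*c + 43.1649)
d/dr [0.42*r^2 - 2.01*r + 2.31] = 0.84*r - 2.01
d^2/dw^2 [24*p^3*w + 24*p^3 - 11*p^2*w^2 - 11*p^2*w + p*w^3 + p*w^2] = 2*p*(-11*p + 3*w + 1)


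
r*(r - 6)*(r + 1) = r^3 - 5*r^2 - 6*r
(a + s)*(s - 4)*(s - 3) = a*s^2 - 7*a*s + 12*a + s^3 - 7*s^2 + 12*s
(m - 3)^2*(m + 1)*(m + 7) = m^4 + 2*m^3 - 32*m^2 + 30*m + 63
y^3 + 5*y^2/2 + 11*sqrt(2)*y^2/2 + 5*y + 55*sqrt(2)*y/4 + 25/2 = (y + 5/2)*(y + sqrt(2)/2)*(y + 5*sqrt(2))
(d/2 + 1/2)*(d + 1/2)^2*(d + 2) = d^4/2 + 2*d^3 + 21*d^2/8 + 11*d/8 + 1/4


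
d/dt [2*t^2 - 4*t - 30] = 4*t - 4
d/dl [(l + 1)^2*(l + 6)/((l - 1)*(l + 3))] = (l^4 + 4*l^3 - 6*l^2 - 60*l - 51)/(l^4 + 4*l^3 - 2*l^2 - 12*l + 9)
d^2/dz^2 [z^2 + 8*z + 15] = 2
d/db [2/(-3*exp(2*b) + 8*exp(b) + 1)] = (12*exp(b) - 16)*exp(b)/(-3*exp(2*b) + 8*exp(b) + 1)^2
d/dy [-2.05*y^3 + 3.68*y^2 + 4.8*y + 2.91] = -6.15*y^2 + 7.36*y + 4.8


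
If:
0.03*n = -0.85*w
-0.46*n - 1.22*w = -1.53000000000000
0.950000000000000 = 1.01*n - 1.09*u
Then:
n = 3.67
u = 2.53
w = -0.13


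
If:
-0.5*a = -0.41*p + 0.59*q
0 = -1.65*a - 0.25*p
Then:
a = -0.184029943855271*q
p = 1.21459762944479*q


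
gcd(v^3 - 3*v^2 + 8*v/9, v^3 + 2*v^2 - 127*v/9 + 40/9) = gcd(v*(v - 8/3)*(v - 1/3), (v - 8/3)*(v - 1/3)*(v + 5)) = v^2 - 3*v + 8/9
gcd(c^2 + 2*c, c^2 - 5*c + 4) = 1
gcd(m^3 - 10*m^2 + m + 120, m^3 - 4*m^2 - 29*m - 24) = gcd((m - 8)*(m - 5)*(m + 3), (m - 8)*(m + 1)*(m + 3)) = m^2 - 5*m - 24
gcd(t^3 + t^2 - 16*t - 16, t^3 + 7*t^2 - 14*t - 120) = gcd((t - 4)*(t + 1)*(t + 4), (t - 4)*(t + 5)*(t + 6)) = t - 4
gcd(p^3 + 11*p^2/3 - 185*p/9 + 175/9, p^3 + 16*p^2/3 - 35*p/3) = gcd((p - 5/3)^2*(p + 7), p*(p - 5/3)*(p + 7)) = p^2 + 16*p/3 - 35/3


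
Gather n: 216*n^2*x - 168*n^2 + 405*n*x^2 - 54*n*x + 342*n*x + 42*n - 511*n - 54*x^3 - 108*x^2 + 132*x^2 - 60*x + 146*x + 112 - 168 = n^2*(216*x - 168) + n*(405*x^2 + 288*x - 469) - 54*x^3 + 24*x^2 + 86*x - 56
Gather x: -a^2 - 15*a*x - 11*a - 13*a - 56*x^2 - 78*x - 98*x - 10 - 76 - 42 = -a^2 - 24*a - 56*x^2 + x*(-15*a - 176) - 128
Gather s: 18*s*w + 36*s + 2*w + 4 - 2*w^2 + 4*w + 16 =s*(18*w + 36) - 2*w^2 + 6*w + 20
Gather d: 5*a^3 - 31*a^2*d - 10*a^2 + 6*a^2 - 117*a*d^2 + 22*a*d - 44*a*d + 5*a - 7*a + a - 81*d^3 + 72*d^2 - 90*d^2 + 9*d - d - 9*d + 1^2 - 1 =5*a^3 - 4*a^2 - a - 81*d^3 + d^2*(-117*a - 18) + d*(-31*a^2 - 22*a - 1)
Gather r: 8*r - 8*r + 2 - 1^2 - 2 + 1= 0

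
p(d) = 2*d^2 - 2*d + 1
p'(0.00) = -2.00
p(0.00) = 1.00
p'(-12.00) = -50.00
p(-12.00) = 313.00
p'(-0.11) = -2.44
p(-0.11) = 1.24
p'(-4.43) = -19.72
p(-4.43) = 49.11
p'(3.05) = 10.20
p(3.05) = 13.50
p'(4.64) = 16.56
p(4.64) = 34.78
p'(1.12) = 2.48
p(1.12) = 1.27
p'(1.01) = 2.04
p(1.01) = 1.02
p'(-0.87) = -5.48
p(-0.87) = 4.25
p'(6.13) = 22.52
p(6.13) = 63.89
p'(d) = 4*d - 2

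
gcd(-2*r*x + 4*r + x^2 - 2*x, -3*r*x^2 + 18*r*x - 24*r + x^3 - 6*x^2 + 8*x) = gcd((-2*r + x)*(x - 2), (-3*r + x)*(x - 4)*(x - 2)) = x - 2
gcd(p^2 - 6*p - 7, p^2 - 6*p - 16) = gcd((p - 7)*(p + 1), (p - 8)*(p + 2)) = 1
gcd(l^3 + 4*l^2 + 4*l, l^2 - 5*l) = l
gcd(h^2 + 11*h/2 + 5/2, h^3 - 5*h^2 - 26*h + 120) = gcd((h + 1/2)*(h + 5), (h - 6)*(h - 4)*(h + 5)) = h + 5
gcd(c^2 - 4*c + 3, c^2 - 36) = 1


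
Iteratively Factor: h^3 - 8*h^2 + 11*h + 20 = (h + 1)*(h^2 - 9*h + 20) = (h - 5)*(h + 1)*(h - 4)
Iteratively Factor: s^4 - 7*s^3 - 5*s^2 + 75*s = (s - 5)*(s^3 - 2*s^2 - 15*s) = (s - 5)*(s + 3)*(s^2 - 5*s) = (s - 5)^2*(s + 3)*(s)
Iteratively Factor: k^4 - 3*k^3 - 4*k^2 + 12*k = (k)*(k^3 - 3*k^2 - 4*k + 12) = k*(k - 3)*(k^2 - 4) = k*(k - 3)*(k + 2)*(k - 2)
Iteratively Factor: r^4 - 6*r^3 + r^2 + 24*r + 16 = (r - 4)*(r^3 - 2*r^2 - 7*r - 4) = (r - 4)*(r + 1)*(r^2 - 3*r - 4) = (r - 4)^2*(r + 1)*(r + 1)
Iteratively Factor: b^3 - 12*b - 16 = (b + 2)*(b^2 - 2*b - 8) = (b + 2)^2*(b - 4)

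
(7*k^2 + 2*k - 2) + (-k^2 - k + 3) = 6*k^2 + k + 1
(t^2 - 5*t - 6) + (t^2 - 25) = 2*t^2 - 5*t - 31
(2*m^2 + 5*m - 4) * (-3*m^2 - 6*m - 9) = -6*m^4 - 27*m^3 - 36*m^2 - 21*m + 36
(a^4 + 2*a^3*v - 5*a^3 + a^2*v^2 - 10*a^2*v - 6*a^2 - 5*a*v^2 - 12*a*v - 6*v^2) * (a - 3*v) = a^5 - a^4*v - 5*a^4 - 5*a^3*v^2 + 5*a^3*v - 6*a^3 - 3*a^2*v^3 + 25*a^2*v^2 + 6*a^2*v + 15*a*v^3 + 30*a*v^2 + 18*v^3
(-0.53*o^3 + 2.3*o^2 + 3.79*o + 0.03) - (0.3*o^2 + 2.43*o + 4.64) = -0.53*o^3 + 2.0*o^2 + 1.36*o - 4.61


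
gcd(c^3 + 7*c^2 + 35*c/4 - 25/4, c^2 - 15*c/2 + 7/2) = c - 1/2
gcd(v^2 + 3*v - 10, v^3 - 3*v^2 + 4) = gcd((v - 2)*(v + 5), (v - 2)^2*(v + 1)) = v - 2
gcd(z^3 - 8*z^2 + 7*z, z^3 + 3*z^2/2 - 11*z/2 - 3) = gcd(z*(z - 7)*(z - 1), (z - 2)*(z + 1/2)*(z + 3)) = 1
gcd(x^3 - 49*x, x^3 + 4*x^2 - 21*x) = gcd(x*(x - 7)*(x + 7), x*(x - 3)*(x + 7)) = x^2 + 7*x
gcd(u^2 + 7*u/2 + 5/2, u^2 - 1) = u + 1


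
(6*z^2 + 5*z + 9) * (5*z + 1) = 30*z^3 + 31*z^2 + 50*z + 9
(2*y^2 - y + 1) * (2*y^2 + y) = 4*y^4 + y^2 + y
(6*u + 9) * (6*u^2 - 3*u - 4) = 36*u^3 + 36*u^2 - 51*u - 36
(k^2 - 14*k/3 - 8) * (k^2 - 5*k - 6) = k^4 - 29*k^3/3 + 28*k^2/3 + 68*k + 48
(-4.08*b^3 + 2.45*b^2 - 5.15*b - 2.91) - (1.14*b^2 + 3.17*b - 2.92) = -4.08*b^3 + 1.31*b^2 - 8.32*b + 0.00999999999999979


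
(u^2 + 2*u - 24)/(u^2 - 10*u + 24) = (u + 6)/(u - 6)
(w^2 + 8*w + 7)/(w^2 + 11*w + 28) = (w + 1)/(w + 4)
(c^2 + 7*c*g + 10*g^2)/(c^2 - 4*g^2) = (c + 5*g)/(c - 2*g)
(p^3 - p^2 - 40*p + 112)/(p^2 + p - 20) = (p^2 + 3*p - 28)/(p + 5)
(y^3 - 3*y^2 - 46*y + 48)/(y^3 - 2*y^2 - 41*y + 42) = (y - 8)/(y - 7)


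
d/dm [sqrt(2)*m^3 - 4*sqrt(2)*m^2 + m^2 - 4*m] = 3*sqrt(2)*m^2 - 8*sqrt(2)*m + 2*m - 4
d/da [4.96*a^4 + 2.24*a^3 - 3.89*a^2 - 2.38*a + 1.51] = 19.84*a^3 + 6.72*a^2 - 7.78*a - 2.38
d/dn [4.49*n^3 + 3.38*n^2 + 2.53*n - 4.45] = 13.47*n^2 + 6.76*n + 2.53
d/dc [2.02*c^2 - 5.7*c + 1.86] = 4.04*c - 5.7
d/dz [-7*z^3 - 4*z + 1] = -21*z^2 - 4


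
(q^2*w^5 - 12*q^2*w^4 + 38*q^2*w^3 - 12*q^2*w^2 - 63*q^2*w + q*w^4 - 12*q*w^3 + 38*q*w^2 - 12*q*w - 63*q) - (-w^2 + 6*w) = q^2*w^5 - 12*q^2*w^4 + 38*q^2*w^3 - 12*q^2*w^2 - 63*q^2*w + q*w^4 - 12*q*w^3 + 38*q*w^2 - 12*q*w - 63*q + w^2 - 6*w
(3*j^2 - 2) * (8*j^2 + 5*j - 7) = 24*j^4 + 15*j^3 - 37*j^2 - 10*j + 14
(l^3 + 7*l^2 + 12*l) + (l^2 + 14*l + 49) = l^3 + 8*l^2 + 26*l + 49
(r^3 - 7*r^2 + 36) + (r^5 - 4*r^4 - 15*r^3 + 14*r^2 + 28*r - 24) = r^5 - 4*r^4 - 14*r^3 + 7*r^2 + 28*r + 12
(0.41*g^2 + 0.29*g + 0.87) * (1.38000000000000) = 0.5658*g^2 + 0.4002*g + 1.2006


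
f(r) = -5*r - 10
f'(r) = -5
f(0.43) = -12.15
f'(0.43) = -5.00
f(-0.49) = -7.55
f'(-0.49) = -5.00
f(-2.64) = 3.20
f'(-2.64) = -5.00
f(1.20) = -16.00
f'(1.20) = -5.00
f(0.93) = -14.65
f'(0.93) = -5.00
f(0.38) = -11.90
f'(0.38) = -5.00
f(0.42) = -12.10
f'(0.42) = -5.00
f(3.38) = -26.90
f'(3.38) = -5.00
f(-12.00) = 50.00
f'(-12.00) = -5.00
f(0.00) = -10.00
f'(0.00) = -5.00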